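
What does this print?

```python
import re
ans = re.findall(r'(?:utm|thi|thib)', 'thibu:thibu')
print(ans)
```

Alternation tries branches left to right and keeps the first one that lets the overall match succeed at that position.
Walking the string: at [0:3] → 'thi'; at [6:9] → 'thi'.
With no groups in the pattern, `findall` gives back each whole match — 2 here.

['thi', 'thi']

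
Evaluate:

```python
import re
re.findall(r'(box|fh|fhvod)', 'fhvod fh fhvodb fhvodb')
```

Alternation isn't longest-match — the leftmost alternative that fits at this position is chosen.
With a single group, `findall` returns only what that group captured — 4 items.

['fh', 'fh', 'fh', 'fh']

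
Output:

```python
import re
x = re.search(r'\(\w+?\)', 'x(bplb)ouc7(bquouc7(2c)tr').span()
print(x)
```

(1, 7)

`re.search` scans for the first position where the pattern succeeds.
The match spans [1:7] → '(bplb)'.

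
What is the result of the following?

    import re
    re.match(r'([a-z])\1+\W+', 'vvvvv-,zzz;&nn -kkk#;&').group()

With `match`, the pattern is implicitly anchored at the beginning.
The match spans [0:7] → 'vvvvv-,'.

'vvvvv-,'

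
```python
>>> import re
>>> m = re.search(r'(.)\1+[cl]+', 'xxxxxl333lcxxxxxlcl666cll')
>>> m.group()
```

`\1` has to match the exact text group 1 already captured.
`search` walks the string left to right and returns the first match it finds.
The match spans [0:6] → 'xxxxxl'.
Captured: group 1 = 'x'.

'xxxxxl'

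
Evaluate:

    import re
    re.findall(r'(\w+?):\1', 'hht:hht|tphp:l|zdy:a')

After group 1 captures some text, `\1` only succeeds where that same text appears again.
Scanning left to right: at [0:7] match 'hht:hht', group 1 = 'hht'.
Because there's exactly one group, `findall` drops the full match and keeps group 1 from the one hit.

['hht']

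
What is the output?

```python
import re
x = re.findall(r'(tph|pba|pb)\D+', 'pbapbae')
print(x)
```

['pba']

Alternation isn't longest-match — the leftmost alternative that fits at this position is chosen.
Walking the string: at [0:7] match 'pbapbae', group 1 = 'pba'.
Because there's exactly one group, `findall` drops the full match and keeps group 1 from the one hit.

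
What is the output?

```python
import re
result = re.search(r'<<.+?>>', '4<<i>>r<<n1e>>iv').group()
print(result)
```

Because the quantifier is non-greedy, it stops expanding at the earliest point where the rest of the pattern can succeed.
The match spans [1:6] → '<<i>>'.

<<i>>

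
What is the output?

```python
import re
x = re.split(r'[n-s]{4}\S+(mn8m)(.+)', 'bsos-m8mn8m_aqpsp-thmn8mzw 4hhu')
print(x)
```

['bsos-m8mn8m_a', 'mn8m', 'zw 4hhu', '']

With a capturing group present, the delimiter's captured portion is kept in the result list.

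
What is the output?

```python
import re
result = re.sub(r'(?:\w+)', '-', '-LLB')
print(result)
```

--

The pattern matches one or more of a word character (non-capturing group).
Matches: at [1:4] → 'LLB'.
Each match is replaced by '-'.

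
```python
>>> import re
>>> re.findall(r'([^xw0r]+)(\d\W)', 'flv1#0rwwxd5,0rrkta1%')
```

[('flv', '1#'), ('d', '5,'), ('kta', '1%')]

The pattern matches one or more of any character except [xw0r] (captured); then a digit, then a non-word character (captured).
Matches: at [0:5] match 'flv1#', groups = ('flv', '1#'); at [10:13] match 'd5,', groups = ('d', '5,'); at [16:21] match 'kta1%', groups = ('kta', '1%').
Multiple groups make `findall` return tuples — one 2-tuple for each match.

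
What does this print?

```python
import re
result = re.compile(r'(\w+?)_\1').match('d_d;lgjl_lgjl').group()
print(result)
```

d_d

The backreference `\1` re-matches whatever the first group consumed, character for character.
`match` is anchored at position 0; if the pattern doesn't fit there, it returns None.
The match spans [0:3] → 'd_d'.
Captured: group 1 = 'd'.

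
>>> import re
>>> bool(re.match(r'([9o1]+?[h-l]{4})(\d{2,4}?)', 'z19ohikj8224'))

False

`re.match` only tries the pattern at the start of the string.
Here the pattern fails at index 0, so the call returns None, and `bool(None)` is False.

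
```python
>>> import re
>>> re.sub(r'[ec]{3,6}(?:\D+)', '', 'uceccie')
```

'u'

Each match is replaced by ''.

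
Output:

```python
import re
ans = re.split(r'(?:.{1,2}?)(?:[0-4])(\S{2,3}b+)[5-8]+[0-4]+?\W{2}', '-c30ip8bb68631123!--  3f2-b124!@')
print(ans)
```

The pattern matches 1 to 2 of any character (lazy) (non-capturing group); then a character in [0-4] (non-capturing group); then 2 to 3 of a non-whitespace character, then one or more of the literal 'b' (captured); then one or more of a character in [5-8], then one or more of a character in [0-4] (lazy), then exactly 2 of a non-word character.
Matches to split on: at [1:19] → 'c30ip8bb68631123!-'.
The group in the pattern means `split` returns the separators' captures alongside the pieces.

['-', 'ip8bb', '-  3f2-b124!@']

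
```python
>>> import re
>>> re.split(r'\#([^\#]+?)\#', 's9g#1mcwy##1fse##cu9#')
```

['s9g', '1mcwy', '', '1fse', '', 'cu9', '']

Matches to split on: at [3:10] → '#1mcwy#'; at [10:16] → '#1fse#'; at [16:21] → '#cu9#'.
Because the pattern has a capturing group, `split` also inserts each captured text between the pieces.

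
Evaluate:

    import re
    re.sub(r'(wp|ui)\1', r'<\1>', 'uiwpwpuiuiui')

`\1` has to match the exact text group 1 already captured.
Matches: at [2:6] → 'wpwp'; at [6:10] → 'uiui'.
`\1` in the replacement pulls in group 1's text for each match.

'ui<wp><ui>ui'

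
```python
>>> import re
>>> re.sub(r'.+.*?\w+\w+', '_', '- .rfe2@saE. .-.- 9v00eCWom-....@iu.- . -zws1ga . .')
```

'_ . .'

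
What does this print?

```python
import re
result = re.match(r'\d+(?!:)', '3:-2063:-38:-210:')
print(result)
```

The negative lookahead/lookbehind blocks any match where the forbidden context is present.
`re.match` only tries the pattern at the start of the string.
Here the string doesn't start with a match, so the call returns None.

None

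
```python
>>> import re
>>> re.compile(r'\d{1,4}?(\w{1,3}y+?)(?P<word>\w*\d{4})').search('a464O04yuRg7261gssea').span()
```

(1, 15)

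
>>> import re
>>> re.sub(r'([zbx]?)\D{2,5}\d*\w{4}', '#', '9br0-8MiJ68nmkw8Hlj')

This matches optionally one of [zbx] (captured); then 2 to 5 of a non-digit, then zero or more of a digit, then exactly 4 of a word character.
Matches: at [6:15] → 'MiJ68nmkw'.
Every occurrence is swapped for '#'.

'9br0-8#8Hlj'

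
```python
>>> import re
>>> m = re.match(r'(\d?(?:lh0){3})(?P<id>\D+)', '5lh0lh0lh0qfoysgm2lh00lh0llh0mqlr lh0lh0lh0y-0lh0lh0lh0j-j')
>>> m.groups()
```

('5lh0lh0lh0', 'qfoysgm')

The pattern matches optionally a digit, then the literal 'lh0' repeated 3 times (captured); then one or more of a non-digit (captured as 'id').
With `match`, the pattern is implicitly anchored at the beginning.
The match spans [0:17] → '5lh0lh0lh0qfoysgm'.
Captured: group 1 = '5lh0lh0lh0', group 2 = 'qfoysgm'.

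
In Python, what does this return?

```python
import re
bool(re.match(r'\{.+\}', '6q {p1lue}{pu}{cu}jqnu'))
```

`match` is anchored at position 0; if the pattern doesn't fit there, it returns None.
Here the string doesn't start with a match, so the call returns None, and `bool(None)` is False.

False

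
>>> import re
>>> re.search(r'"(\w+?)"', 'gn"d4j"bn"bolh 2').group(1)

'd4j'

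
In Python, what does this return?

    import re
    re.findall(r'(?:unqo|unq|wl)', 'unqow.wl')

Alternation tries branches left to right and keeps the first one that lets the overall match succeed at that position.
Matches: at [0:4] → 'unqo'; at [6:8] → 'wl'.
Since nothing is captured, `findall` lists the 2 matched substrings directly.

['unqo', 'wl']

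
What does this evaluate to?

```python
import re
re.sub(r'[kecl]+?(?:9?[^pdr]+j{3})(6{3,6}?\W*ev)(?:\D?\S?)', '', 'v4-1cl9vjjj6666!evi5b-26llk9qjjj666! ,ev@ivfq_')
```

'v4-1vfq_'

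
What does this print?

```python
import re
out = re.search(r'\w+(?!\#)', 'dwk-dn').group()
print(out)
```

`(?!…)`/`(?<!…)` only lets a position through if the neighbouring text does NOT match; no characters are consumed.
Unlike `match`, `search` isn't anchored — it looks for the pattern anywhere in the string.
The match spans [0:3] → 'dwk'.

dwk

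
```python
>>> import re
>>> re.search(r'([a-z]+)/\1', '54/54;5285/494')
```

A backreference is literal: `\1` must see the identical characters the first group matched.
Here nothing in the string fits, so the call returns None.

None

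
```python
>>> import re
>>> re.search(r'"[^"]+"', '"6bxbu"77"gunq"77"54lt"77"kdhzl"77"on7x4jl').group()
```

'"6bxbu"'

The match spans [0:7] → '"6bxbu"'.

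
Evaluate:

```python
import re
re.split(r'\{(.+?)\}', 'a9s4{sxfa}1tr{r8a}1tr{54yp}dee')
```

Matches to split on: at [4:10] → '{sxfa}'; at [13:18] → '{r8a}'; at [21:27] → '{54yp}'.
`re.split` interleaves the captured-group text with the surrounding fragments.

['a9s4', 'sxfa', '1tr', 'r8a', '1tr', '54yp', 'dee']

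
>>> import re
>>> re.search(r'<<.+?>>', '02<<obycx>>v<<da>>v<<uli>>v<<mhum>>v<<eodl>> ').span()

A non-greedy quantifier consumes as few characters as it can — just enough that the remainder of the pattern still matches from where it stops; whatever follows it matches normally.
`search` walks the string left to right and returns the first match it finds.
The match spans [2:11] → '<<obycx>>'.

(2, 11)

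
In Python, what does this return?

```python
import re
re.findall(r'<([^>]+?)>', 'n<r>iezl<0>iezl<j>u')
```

Scanning left to right: at [1:4] match '<r>', group 1 = 'r'; at [8:11] match '<0>', group 1 = '0'; at [15:18] match '<j>', group 1 = 'j'.
With a single group, `findall` returns only what that group captured — 3 items.

['r', '0', 'j']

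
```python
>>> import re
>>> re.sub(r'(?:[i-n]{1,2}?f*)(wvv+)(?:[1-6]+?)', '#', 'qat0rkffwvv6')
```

'qat0r#'

Pattern: 1 to 2 of a character in [i-n] (lazy), then zero or more of the literal 'f' (non-capturing group); then the literal 'wv', then one or more of the literal 'v' (captured); then one or more of a character in [1-6] (lazy) (non-capturing group).
Matches: at [5:12] → 'kffwvv6'.
Each match is replaced by '#'.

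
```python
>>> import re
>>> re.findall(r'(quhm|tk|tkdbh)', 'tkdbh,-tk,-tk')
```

['tk', 'tk', 'tk']

`|` is ordered: at each position the engine commits to the first alternative that works.
`findall` collects group 1 from each match (3 total).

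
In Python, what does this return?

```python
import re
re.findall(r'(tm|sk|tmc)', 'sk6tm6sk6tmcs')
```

['sk', 'tm', 'sk', 'tm']

Branches in `(...|...)` are attempted left-to-right; the first branch that allows the whole pattern to succeed is taken.
Matches: at [0:2] match 'sk', group 1 = 'sk'; at [3:5] match 'tm', group 1 = 'tm'; at [6:8] match 'sk', group 1 = 'sk'; at [9:11] match 'tm', group 1 = 'tm'.
One capturing group, so `findall` returns just the captured substring from each match — 4 in all.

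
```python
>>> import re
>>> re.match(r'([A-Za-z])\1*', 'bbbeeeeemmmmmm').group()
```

The backreference `\1` re-matches whatever the first group consumed, character for character.
With `match`, the pattern is implicitly anchored at the beginning.
The match spans [0:3] → 'bbb'.
Captured: group 1 = 'b'.

'bbb'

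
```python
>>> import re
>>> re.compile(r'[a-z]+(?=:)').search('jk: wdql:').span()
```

The lookaround is zero-width — it requires the adjacent text to match without consuming it, so the asserted text isn't part of the match.
The match spans [0:2] → 'jk'.

(0, 2)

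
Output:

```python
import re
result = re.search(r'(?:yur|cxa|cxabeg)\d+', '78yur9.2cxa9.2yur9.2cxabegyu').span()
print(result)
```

Unlike `match`, `search` isn't anchored — it looks for the pattern anywhere in the string.
The match spans [2:6] → 'yur9'.

(2, 6)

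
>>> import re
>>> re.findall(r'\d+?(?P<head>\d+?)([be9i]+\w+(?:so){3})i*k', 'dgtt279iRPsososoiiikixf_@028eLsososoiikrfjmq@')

Pattern: one or more of a digit (lazy); then one or more of a digit (lazy) (captured as 'head'); then one or more of one of [be9i], then one or more of a word character, then the literal 'so' repeated 3 times (captured); then zero or more of the literal 'i', then the literal 'k'.
Lazy quantifiers expand one character at a time until the remainder of the pattern can match.
Scanning left to right: at [4:20] match '279iRPsososoiiik', groups = ('7', '9iRPsososo'); at [25:39] match '028eLsososoiik', groups = ('28', 'eLsososo').
With 2 capturing groups, `findall` returns a 2-tuple per match.

[('7', '9iRPsososo'), ('28', 'eLsososo')]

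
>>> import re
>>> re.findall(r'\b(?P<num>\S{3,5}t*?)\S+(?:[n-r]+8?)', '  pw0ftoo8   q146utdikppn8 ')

['pw0ft', 'q146u']

This matches a word boundary (`\b`, zero-width); then 3 to 5 of a non-whitespace character, then zero or more of the literal 't' (lazy) (captured as 'num'); then one or more of a non-whitespace character; then one or more of a character in [n-r], then optionally a literal '8' (non-capturing group).
A non-greedy quantifier consumes as few characters as it can — just enough that the remainder of the pattern still matches from where it stops; whatever follows it matches normally.
Walking the string: at [2:10] match 'pw0ftoo8', group 1 = 'pw0ft'; at [13:26] match 'q146utdikppn8', group 1 = 'q146u'.
With a single group, `findall` returns only what that group captured — 2 items.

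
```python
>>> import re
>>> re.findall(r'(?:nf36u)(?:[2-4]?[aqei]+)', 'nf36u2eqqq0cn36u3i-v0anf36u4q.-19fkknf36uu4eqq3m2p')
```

Pattern: the literal 'nf', then the literal '36u' (non-capturing group); then optionally a character in [2-4], then one or more of one of [aqei] (non-capturing group).
Matches: at [0:10] → 'nf36u2eqqq'; at [22:29] → 'nf36u4q'.
No capturing groups, so `findall` returns the 2 full match strings.

['nf36u2eqqq', 'nf36u4q']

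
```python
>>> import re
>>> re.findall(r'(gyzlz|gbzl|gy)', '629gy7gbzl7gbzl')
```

Matches: at [3:5] match 'gy', group 1 = 'gy'; at [6:10] match 'gbzl', group 1 = 'gbzl'; at [11:15] match 'gbzl', group 1 = 'gbzl'.
`findall` collects group 1 from each match (3 total).

['gy', 'gbzl', 'gbzl']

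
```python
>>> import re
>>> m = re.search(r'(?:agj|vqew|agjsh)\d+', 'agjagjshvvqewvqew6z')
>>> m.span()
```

(13, 18)

The match spans [13:18] → 'vqew6'.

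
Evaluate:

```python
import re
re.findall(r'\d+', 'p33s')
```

['33']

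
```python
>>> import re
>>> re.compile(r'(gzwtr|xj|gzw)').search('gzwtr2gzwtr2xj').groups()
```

('gzwtr',)

The match spans [0:5] → 'gzwtr'.
Captured: group 1 = 'gzwtr'.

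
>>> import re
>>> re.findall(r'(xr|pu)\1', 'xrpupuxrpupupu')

A backreference is literal: `\1` must see the identical characters the first group matched.
Matches: at [2:6] match 'pupu', group 1 = 'pu'; at [8:12] match 'pupu', group 1 = 'pu'.
With a single group, `findall` returns only what that group captured — 2 items.

['pu', 'pu']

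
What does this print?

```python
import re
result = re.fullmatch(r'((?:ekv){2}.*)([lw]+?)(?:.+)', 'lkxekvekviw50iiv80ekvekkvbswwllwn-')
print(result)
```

None

This matches the literal 'ekv' repeated 2 times, then zero or more of any character (captured); then one or more of one of [lw] (lazy) (captured); then one or more of any character (non-capturing group).
`re.fullmatch` requires the pattern to consume the entire string.
Here there's no way to consume every character, so the call returns None.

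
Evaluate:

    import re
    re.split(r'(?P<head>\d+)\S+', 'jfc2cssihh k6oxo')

['jfc', '2', ' k', '6', '']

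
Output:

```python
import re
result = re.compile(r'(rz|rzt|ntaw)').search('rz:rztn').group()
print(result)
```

The match spans [0:2] → 'rz'.

rz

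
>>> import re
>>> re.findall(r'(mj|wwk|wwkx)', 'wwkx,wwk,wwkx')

Alternation tries branches left to right and keeps the first one that lets the overall match succeed at that position.
`findall` collects group 1 from each match (3 total).

['wwk', 'wwk', 'wwk']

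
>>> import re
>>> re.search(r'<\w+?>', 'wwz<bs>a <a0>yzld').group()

'<bs>'

`re.search` tries every starting position until one works.
The match spans [3:7] → '<bs>'.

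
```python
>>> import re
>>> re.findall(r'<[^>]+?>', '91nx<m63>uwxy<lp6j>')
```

Matches: at [4:9] → '<m63>'; at [13:19] → '<lp6j>'.
`findall` yields the raw match text (2 of them) because the pattern has no groups.

['<m63>', '<lp6j>']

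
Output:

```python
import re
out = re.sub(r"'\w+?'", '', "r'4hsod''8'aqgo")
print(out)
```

raqgo

Matches: at [1:8] → "'4hsod'"; at [8:11] → "'8'".
Every occurrence is swapped for ''.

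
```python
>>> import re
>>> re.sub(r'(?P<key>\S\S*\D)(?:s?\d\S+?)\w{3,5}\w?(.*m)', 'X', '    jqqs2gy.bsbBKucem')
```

This matches a non-whitespace character, then zero or more of a non-whitespace character, then a non-digit (captured as 'key'); then optionally a literal 's', then a digit, then one or more of a non-whitespace character (lazy) (non-capturing group); then 3 to 5 of a word character, then optionally a word character; then zero or more of any character, then the literal 'm' (captured).
`sub` substitutes 'X' at each match site.

'    X'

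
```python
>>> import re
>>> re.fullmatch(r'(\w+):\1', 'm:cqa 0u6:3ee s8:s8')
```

After group 1 captures some text, `\1` only succeeds where that same text appears again.
`re.fullmatch` is like wrapping the pattern in `^…$` (in single-line mode).
Here the pattern can't cover the whole string, so the call returns None.

None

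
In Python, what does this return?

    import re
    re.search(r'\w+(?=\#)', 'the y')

None

Because the assertion is zero-width, the text it checks is not consumed and won't appear in the result.
Here no position works, so the call returns None.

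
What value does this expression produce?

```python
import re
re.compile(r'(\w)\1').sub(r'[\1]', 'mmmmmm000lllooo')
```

'[m][m][m][0]0[l]l[o]o'

After group 1 captures some text, `\1` only succeeds where that same text appears again.
The replacement refers to a captured group, so each match is rewritten using its own captured text.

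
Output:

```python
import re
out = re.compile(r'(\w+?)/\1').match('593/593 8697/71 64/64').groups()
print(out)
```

('593',)

The backreference `\1` re-matches whatever the first group consumed, character for character.
With `match`, the pattern is implicitly anchored at the beginning.
The match spans [0:7] → '593/593'.
Captured: group 1 = '593'.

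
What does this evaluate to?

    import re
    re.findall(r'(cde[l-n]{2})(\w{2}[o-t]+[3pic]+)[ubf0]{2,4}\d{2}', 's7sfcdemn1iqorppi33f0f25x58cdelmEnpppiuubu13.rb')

[('cdemn', '1iqorppi33'), ('cdelm', 'Enpppi')]

`findall` packs the 2 group values into a tuple for every match.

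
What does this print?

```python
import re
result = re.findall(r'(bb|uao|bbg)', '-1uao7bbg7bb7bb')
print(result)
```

Alternation isn't longest-match — the leftmost alternative that fits at this position is chosen.
With a single group, `findall` returns only what that group captured — 4 items.

['uao', 'bb', 'bb', 'bb']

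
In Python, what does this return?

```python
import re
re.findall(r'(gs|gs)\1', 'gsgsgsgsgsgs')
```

['gs', 'gs', 'gs']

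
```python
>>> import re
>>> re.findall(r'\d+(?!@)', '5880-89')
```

['5880', '89']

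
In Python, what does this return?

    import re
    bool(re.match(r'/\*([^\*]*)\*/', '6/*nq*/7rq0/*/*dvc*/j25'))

False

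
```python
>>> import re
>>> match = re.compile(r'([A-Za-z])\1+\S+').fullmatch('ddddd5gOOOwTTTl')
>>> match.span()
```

(0, 15)

A backreference is literal: `\1` must see the identical characters the first group matched.
`fullmatch` succeeds only if the pattern covers the string from start to end.
The match spans [0:15] → 'ddddd5gOOOwTTTl'.
Captured: group 1 = 'd'.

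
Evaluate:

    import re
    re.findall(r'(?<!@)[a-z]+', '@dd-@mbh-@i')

The negative lookahead/lookbehind blocks any match where the forbidden context is present.
Matches: at [2:3] → 'd'; at [6:8] → 'bh'.
With no groups in the pattern, `findall` gives back each whole match — 2 here.

['d', 'bh']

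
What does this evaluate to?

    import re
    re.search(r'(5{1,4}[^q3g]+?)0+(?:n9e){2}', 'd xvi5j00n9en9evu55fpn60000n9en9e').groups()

Pattern: 1 to 4 of the literal '5', then one or more of any character except [q3g] (lazy) (captured); then one or more of a literal '0', then the literal 'n9e' repeated 2 times.
`search` walks the string left to right and returns the first match it finds.
The match spans [5:15] → '5j00n9en9e'.
Captured: group 1 = '5j'.

('5j',)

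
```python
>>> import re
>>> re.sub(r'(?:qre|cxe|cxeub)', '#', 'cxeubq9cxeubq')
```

'#ubq9#ubq'

The regex engine tests alternatives in the order written; an earlier branch that matches wins even if a later one would match more.
`sub` substitutes '#' at each match site.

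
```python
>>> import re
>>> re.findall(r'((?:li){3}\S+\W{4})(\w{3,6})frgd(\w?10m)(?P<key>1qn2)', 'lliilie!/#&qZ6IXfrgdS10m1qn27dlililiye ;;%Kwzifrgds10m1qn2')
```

[('lililiye ;;%', 'Kwzi', 's10m', '1qn2')]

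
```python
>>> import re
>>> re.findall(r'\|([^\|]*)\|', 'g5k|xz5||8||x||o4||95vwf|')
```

Walking the string: at [3:8] match '|xz5|', group 1 = 'xz5'; at [8:11] match '|8|', group 1 = '8'; at [11:14] match '|x|', group 1 = 'x'; at [14:18] match '|o4|', group 1 = 'o4'; at [18:25] match '|95vwf|', group 1 = '95vwf'.
With a single group, `findall` returns only what that group captured — 5 items.

['xz5', '8', 'x', 'o4', '95vwf']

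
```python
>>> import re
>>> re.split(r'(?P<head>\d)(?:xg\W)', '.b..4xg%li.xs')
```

['.b..', '4', 'li.xs']

The pattern matches a digit (captured as 'head'); then the literal 'xg', then a non-word character (non-capturing group).
Matches to split on: at [4:8] → '4xg%'.
The group in the pattern means `split` returns the separators' captures alongside the pieces.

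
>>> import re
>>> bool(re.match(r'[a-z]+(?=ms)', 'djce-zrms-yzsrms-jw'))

With `match`, the pattern is implicitly anchored at the beginning.
Here the pattern fails at index 0, so the call returns None, and `bool(None)` is False.

False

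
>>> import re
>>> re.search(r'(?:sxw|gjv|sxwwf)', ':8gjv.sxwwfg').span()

`re.search` tries every starting position until one works.
The match spans [2:5] → 'gjv'.

(2, 5)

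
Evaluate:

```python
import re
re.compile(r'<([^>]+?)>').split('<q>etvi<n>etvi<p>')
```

['', 'q', 'etvi', 'n', 'etvi', 'p', '']

Matches to split on: at [0:3] → '<q>'; at [7:10] → '<n>'; at [14:17] → '<p>'.
`re.split` interleaves the captured-group text with the surrounding fragments.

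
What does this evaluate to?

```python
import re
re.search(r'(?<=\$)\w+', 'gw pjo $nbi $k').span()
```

Lookahead/lookbehind check context without consuming it, so the matched span excludes the asserted characters.
The match spans [8:11] → 'nbi'.

(8, 11)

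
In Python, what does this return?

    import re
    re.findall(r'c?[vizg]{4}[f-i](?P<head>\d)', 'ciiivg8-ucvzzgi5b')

This matches optionally a literal 'c', then exactly 4 of one of [vizg], then a character in [f-i]; then a digit (captured as 'head').
Because there's exactly one group, `findall` drops the full match and keeps group 1 from each hit.

['8', '5']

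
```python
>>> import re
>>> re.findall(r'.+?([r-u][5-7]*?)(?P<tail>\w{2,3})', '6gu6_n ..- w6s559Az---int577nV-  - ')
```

[('u', '6_n'), ('s', '559'), ('t', '577')]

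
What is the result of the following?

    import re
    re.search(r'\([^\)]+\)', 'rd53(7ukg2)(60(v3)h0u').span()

(4, 11)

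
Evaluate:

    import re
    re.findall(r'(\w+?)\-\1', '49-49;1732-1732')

['49', '1732']

`\1` has to match the exact text group 1 already captured.
With a single group, `findall` returns only what that group captured — 2 items.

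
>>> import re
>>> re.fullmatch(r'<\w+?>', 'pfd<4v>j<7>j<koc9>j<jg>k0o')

None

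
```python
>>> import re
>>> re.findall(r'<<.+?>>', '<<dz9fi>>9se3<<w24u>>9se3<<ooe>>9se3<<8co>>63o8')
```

`findall` yields the raw match text (4 of them) because the pattern has no groups.

['<<dz9fi>>', '<<w24u>>', '<<ooe>>', '<<8co>>']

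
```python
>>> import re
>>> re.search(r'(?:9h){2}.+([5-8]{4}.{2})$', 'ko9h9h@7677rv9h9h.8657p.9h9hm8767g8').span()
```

(2, 35)

Pattern: the literal '9h' repeated 2 times, then one or more of any character; then exactly 4 of a character in [5-8], then exactly 2 of any character (captured); then anchored at the end.
Unlike `match`, `search` isn't anchored — it looks for the pattern anywhere in the string.
The match spans [2:35] → '9h9h@7677rv9h9h.8657p.9h9hm8767g8'.
Captured: group 1 = '8767g8'.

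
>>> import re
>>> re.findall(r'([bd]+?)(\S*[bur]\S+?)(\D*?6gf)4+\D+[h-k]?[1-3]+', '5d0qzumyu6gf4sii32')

[('d', '0qzum', 'yu6gf')]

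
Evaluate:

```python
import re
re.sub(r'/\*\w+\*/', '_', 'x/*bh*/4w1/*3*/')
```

Matches: at [1:7] → '/*bh*/'; at [10:15] → '/*3*/'.
Each match is replaced by '_'.

'x_4w1_'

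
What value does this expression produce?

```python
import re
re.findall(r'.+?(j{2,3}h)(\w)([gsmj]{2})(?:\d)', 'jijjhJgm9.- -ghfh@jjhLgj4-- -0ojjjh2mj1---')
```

Pattern: one or more of any character (lazy); then 2 to 3 of the literal 'j', then the literal 'h' (captured); then a word character (captured); then exactly 2 of one of [gsmj] (captured); then a digit (non-capturing group).
A `+?`/`*?`/`{m,n}?` starts at its minimum and grows only as far as needed for what follows to match.
Matches: at [0:9] match 'jijjhJgm9', groups = ('jjh', 'J', 'gm'); at [9:25] match '.- -ghfh@jjhLgj4', groups = ('jjh', 'L', 'gj'); at [25:39] match '-- -0ojjjh2mj1', groups = ('jjjh', '2', 'mj').
`findall` packs the 3 group values into a tuple for every match.

[('jjh', 'J', 'gm'), ('jjh', 'L', 'gj'), ('jjjh', '2', 'mj')]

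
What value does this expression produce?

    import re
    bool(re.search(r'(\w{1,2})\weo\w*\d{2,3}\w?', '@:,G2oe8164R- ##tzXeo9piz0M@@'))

False

This matches 1 to 2 of a word character (captured); then a word character, then the literal 'eo'; then zero or more of a word character, then 2 to 3 of a digit, then optionally a word character.
Unlike `match`, `search` isn't anchored — it looks for the pattern anywhere in the string.
Here no position works, so the call returns None, and `bool(None)` is False.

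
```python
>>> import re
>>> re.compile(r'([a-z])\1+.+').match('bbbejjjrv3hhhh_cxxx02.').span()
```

`re.match` won't scan ahead — the pattern has to work from the very first character.
The match spans [0:22] → 'bbbejjjrv3hhhh_cxxx02.'.

(0, 22)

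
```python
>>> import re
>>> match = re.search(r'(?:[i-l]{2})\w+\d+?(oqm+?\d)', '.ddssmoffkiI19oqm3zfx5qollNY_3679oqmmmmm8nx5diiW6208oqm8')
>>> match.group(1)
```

The match spans [9:56] → 'kiI19oqm3zfx5qollNY_3679oqmmmmm8nx5diiW6208oqm8'.
Captured: group 1 = 'oqm8'.

'oqm8'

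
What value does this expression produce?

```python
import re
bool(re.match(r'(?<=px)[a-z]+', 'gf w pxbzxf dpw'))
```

With `match`, the pattern is implicitly anchored at the beginning.
Here the string doesn't start with a match, so the call returns None, and `bool(None)` is False.

False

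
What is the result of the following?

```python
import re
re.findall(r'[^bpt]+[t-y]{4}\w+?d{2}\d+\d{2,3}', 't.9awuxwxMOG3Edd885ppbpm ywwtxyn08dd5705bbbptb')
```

['.9awuxwxMOG3Edd885', 'm ywwtxyn08dd5705']

The pattern matches one or more of any character except [bpt], then exactly 4 of a character in [t-y], then one or more of a word character (lazy); then exactly 2 of a literal 'd', then one or more of a digit, then 2 to 3 of a digit.
`findall` yields the raw match text (2 of them) because the pattern has no groups.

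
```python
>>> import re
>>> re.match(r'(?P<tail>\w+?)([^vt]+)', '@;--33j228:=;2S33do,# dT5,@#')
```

None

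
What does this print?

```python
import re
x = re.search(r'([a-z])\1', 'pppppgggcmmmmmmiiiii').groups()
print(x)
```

After group 1 captures some text, `\1` only succeeds where that same text appears again.
`search` walks the string left to right and returns the first match it finds.
The match spans [0:2] → 'pp'.
Captured: group 1 = 'p'.

('p',)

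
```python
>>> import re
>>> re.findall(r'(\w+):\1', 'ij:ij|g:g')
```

`\1` has to match the exact text group 1 already captured.
Walking the string: at [0:5] match 'ij:ij', group 1 = 'ij'; at [6:9] match 'g:g', group 1 = 'g'.
Because there's exactly one group, `findall` drops the full match and keeps group 1 from each hit.

['ij', 'g']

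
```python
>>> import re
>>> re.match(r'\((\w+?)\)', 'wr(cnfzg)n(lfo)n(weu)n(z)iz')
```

`re.match` won't scan ahead — the pattern has to work from the very first character.
Here the pattern fails at index 0, so the call returns None.

None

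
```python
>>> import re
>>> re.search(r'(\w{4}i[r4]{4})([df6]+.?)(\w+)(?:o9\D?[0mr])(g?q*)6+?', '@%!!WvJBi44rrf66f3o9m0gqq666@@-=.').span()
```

(4, 26)

A `+?`/`*?`/`{m,n}?` starts at its minimum and grows only as far as needed for what follows to match.
The match spans [4:26] → 'WvJBi44rrf66f3o9m0gqq6'.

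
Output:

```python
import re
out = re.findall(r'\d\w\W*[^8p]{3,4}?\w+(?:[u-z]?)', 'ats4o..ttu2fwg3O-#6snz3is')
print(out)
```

['4o..ttu2fwg3O', '6snz3is']

No capturing groups, so `findall` returns the 2 full match strings.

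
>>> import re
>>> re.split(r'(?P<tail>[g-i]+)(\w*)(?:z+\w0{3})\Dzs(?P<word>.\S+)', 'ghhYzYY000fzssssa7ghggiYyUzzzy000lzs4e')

['', 'ghh', 'YzYY000fzssssa7ghggiYyUzz', '4e', '']

The pattern matches one or more of a character in [g-i] (captured as 'tail'); then zero or more of a word character (captured); then one or more of a literal 'z', then a word character, then exactly 3 of the literal '0' (non-capturing group); then a non-digit, then the literal 'zs'; then any character, then one or more of a non-whitespace character (captured as 'word').
Matches to split on: at [0:38] → 'ghhYzYY000fzssssa7ghggiYyUzzzy000lzs4e'.
The group in the pattern means `split` returns the separators' captures alongside the pieces.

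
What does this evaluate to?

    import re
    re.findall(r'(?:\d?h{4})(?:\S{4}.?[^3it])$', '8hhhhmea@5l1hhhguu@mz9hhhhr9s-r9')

['9hhhhr9s-r9']

Pattern: optionally a digit, then exactly 4 of the literal 'h' (non-capturing group); then exactly 4 of a non-whitespace character, then optionally any character, then any character except [3it] (non-capturing group); then anchored at the end.
Matches: at [21:32] → '9hhhhr9s-r9'.
No capturing groups, so `findall` returns the 1 full match string.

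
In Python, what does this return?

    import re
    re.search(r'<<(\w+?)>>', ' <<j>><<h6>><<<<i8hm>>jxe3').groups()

`re.search` scans for the first position where the pattern succeeds.
The match spans [1:6] → '<<j>>'.
Captured: group 1 = 'j'.

('j',)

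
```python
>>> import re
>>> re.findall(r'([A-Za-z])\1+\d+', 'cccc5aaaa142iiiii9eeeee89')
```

['c', 'a', 'i', 'e']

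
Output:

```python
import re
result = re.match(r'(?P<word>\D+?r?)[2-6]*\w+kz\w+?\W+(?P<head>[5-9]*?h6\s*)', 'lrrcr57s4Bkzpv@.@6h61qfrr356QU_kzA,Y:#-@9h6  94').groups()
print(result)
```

('lr', '6h6')

This matches one or more of a non-digit (lazy), then optionally a literal 'r' (captured as 'word'); then zero or more of a character in [2-6], then one or more of a word character, then the literal 'kz'; then one or more of a word character (lazy); then one or more of a non-word character; then zero or more of a character in [5-9] (lazy), then the literal 'h6', then zero or more of whitespace (captured as 'head').
With the lazy modifier that quantifier settles for the fewest repetitions that let the rest of the pattern succeed (the atoms after it are unaffected and can still be greedy).
With `match`, the pattern is implicitly anchored at the beginning.
The match spans [0:20] → 'lrrcr57s4Bkzpv@.@6h6'.
Captured: group 1 = 'lr', group 2 = '6h6'.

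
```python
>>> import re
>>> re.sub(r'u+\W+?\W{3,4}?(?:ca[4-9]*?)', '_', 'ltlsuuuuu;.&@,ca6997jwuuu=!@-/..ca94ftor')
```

The pattern matches one or more of a literal 'u'; then one or more of a non-word character (lazy), then 3 to 4 of a non-word character (lazy); then the literal 'ca', then zero or more of a character in [4-9] (lazy) (non-capturing group).
Matches: at [4:16] → 'uuuuu;.&@,ca'; at [22:34] → 'uuu=!@-/..ca'.
Each match is replaced by '_'.

'ltls_6997jw_94ftor'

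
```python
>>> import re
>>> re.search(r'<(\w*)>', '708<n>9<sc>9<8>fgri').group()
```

'<n>'

`search` walks the string left to right and returns the first match it finds.
The match spans [3:6] → '<n>'.
Captured: group 1 = 'n'.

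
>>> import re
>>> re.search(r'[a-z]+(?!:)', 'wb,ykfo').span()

(0, 2)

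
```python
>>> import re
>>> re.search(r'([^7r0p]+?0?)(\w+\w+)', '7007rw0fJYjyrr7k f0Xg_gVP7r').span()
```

The pattern matches one or more of any character except [7r0p] (lazy), then optionally a literal '0' (captured); then one or more of a word character, then one or more of a word character (captured).
`re.search` tries every starting position until one works.
The match spans [5:16] → 'w0fJYjyrr7k'.
Captured: group 1 = 'w0', group 2 = 'fJYjyrr7k'.

(5, 16)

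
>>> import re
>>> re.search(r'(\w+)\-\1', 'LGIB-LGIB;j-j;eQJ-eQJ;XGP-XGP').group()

'LGIB-LGIB'

`\1` is not a pattern — it's the concrete string captured by group 1, re-applied verbatim.
`re.search` scans for the first position where the pattern succeeds.
The match spans [0:9] → 'LGIB-LGIB'.
Captured: group 1 = 'LGIB'.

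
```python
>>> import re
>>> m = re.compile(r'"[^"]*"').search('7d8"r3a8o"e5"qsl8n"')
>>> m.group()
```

'"r3a8o"'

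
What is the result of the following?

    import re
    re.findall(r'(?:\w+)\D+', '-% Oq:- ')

The pattern matches one or more of a word character (non-capturing group); then one or more of a non-digit.
Scanning left to right: at [3:8] → 'Oq:- '.
`findall` yields the raw match text (1 of them) because the pattern has no groups.

['Oq:- ']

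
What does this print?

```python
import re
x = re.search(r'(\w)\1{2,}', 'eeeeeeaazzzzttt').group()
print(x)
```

eeeeee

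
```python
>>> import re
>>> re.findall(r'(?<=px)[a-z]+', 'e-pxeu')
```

['eu']

The `(?=…)`/`(?<=…)` assertion just peeks at neighbouring text; it doesn't advance the match position.
Matches: at [4:6] → 'eu'.
With no groups in the pattern, `findall` gives back each whole match — 1 here.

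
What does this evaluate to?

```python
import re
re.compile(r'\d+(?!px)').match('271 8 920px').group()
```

`re.match` only tries the pattern at the start of the string.
The match spans [0:3] → '271'.

'271'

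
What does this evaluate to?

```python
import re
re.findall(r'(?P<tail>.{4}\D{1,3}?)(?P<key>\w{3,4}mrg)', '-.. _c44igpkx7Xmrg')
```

Pattern: exactly 4 of any character, then 1 to 3 of a non-digit (lazy) (captured as 'tail'); then 3 to 4 of a word character, then the literal 'mrg' (captured as 'key').
Scanning left to right: at [4:18] match '_c44igpkx7Xmrg', groups = ('_c44igp', 'kx7Xmrg').
Multiple groups make `findall` return tuples — one 2-tuple for the one match.

[('_c44igp', 'kx7Xmrg')]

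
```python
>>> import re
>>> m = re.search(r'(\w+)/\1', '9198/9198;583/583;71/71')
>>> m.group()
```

'9198/9198'

`\1` has to match the exact text group 1 already captured.
`search` walks the string left to right and returns the first match it finds.
The match spans [0:9] → '9198/9198'.
Captured: group 1 = '9198'.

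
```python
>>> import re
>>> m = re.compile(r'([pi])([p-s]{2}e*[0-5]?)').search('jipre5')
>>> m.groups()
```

('i', 'pre5')

The match spans [1:6] → 'ipre5'.
Captured: group 1 = 'i', group 2 = 'pre5'.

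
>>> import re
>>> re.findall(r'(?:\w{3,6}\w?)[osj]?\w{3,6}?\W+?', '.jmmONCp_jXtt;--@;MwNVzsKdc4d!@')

['jmmONCp_jXtt;', 'MwNVzsKdc4d!']

Because the quantifier is non-greedy, it stops expanding at the earliest point where the rest of the pattern can succeed.
With no groups in the pattern, `findall` gives back each whole match — 2 here.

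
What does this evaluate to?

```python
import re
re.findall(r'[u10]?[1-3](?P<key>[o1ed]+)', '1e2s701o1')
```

['e', 'o1']

The pattern matches optionally one of [u10], then a character in [1-3]; then one or more of one of [o1ed] (captured as 'key').
Scanning left to right: at [0:2] match '1e', group 1 = 'e'; at [5:9] match '01o1', group 1 = 'o1'.
One capturing group, so `findall` returns just the captured substring from each match — 2 in all.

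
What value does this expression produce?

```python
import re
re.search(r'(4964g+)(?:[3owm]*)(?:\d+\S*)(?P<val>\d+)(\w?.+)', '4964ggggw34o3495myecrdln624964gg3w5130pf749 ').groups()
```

('4964gggg', '9', ' ')

This matches the literal '49', then the literal '64', then one or more of the literal 'g' (captured); then zero or more of one of [3owm] (non-capturing group); then one or more of a digit, then zero or more of a non-whitespace character (non-capturing group); then one or more of a digit (captured as 'val'); then optionally a word character, then one or more of any character (captured).
`re.search` scans for the first position where the pattern succeeds.
The match spans [0:44] → '4964ggggw34o3495myecrdln624964gg3w5130pf749 '.
Captured: group 1 = '4964gggg', group 2 = '9', group 3 = ' '.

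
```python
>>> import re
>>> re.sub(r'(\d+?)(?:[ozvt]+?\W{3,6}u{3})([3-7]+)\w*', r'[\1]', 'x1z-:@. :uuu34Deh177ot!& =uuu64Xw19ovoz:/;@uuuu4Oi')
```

The pattern matches one or more of a digit (lazy) (captured); then one or more of one of [ozvt] (lazy), then 3 to 6 of a non-word character, then exactly 3 of the literal 'u' (non-capturing group); then one or more of a character in [3-7] (captured); then zero or more of a word character.
The replacement refers to a captured group, so each match is rewritten using its own captured text.

'x[1]!& =uuu64Xw19ovoz:/;@uuuu4Oi'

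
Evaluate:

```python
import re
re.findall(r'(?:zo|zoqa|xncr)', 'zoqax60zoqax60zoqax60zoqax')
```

['zo', 'zo', 'zo', 'zo']

Alternation tries branches left to right and keeps the first one that lets the overall match succeed at that position.
Scanning left to right: at [0:2] → 'zo'; at [7:9] → 'zo'; at [14:16] → 'zo'; at [21:23] → 'zo'.
With no groups in the pattern, `findall` gives back each whole match — 4 here.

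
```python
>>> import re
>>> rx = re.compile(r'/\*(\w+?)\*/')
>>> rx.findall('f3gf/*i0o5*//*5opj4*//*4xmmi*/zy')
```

['i0o5', '5opj4', '4xmmi']

`findall` collects group 1 from each match (3 total).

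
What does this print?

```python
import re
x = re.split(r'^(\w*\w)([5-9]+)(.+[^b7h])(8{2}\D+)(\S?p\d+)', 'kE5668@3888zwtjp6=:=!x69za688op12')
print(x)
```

This matches anchored at the start of the string; then zero or more of a word character, then a word character (captured); then one or more of a character in [5-9] (captured); then one or more of any character, then any character except [b7h] (captured); then exactly 2 of a literal '8', then one or more of a non-digit (captured); then optionally a non-whitespace character, then a literal 'p', then one or more of a digit (captured).
With a capturing group present, the delimiter's captured portion is kept in the result list.

['', 'kE566', '8', '@3888zwtjp6=:=!x69za6', '88o', 'p12', '']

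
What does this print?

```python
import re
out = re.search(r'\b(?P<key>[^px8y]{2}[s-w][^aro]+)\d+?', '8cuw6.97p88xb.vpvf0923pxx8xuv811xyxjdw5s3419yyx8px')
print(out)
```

None

This matches a word boundary (`\b`, zero-width); then exactly 2 of any character except [px8y], then a character in [s-w], then one or more of any character except [aro] (captured as 'key'); then one or more of a digit (lazy).
`re.search` scans for the first position where the pattern succeeds.
Here the pattern never matches, so the call returns None.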